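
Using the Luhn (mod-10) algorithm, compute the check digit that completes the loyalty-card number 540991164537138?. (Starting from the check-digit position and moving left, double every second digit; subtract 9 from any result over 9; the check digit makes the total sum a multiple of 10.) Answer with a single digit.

Partial digits right→left: 8 3 1 7 3 5 4 6 1 1 9 9 0 4 5
Double every second digit counting from the check-digit position (so the 1st, 3rd, 5th, ... of the partial from the right).
  doubled (with −9 where >9): 7 2 6 8 2 9 0 1 → sum 35
  kept as-is: 3 7 5 6 1 9 4 → sum 35
Total = 35 + 35 = 70.
Check digit = (10 − (70 mod 10)) mod 10 = 0.

0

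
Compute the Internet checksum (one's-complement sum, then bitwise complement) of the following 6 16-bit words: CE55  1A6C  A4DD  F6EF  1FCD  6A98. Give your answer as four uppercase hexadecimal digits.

One's-complement addition (fold any carry out of bit 15 back into bit 0):
  0xCE55 + 0x1A6C = 0x0E8C1
  0xE8C1 + 0xA4DD = 0x18D9E → wrap carry → 0x8D9F
  0x8D9F + 0xF6EF = 0x1848E → wrap carry → 0x848F
  0x848F + 0x1FCD = 0x0A45C
  0xA45C + 0x6A98 = 0x10EF4 → wrap carry → 0x0EF5
One's-complement sum = 0x0EF5.
Checksum = ~0x0EF5 & 0xFFFF = 0xF10A.

F10A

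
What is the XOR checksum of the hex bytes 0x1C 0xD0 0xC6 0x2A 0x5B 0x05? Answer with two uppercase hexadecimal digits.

XOR the bytes together:
  start with 0x1C
  0x1C ⊕ 0xD0 = 0xCC
  0xCC ⊕ 0xC6 = 0x0A
  0x0A ⊕ 0x2A = 0x20
  0x20 ⊕ 0x5B = 0x7B
  0x7B ⊕ 0x05 = 0x7E

7E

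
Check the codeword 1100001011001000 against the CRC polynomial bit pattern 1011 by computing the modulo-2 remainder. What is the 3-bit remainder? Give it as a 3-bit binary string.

Modulo-2 division of 1100001011001000 by 1011:
  pos 0: 1100 XOR 1011 = 0111
  pos 1: 1110 XOR 1011 = 0101
  pos 2: 1010 XOR 1011 = 0001
  pos 5: 1101 XOR 1011 = 0110
  pos 6: 1101 XOR 1011 = 0110
  pos 7: 1100 XOR 1011 = 0111
  pos 8: 1110 XOR 1011 = 0101
  pos 9: 1011 XOR 1011 = 0000
Remainder = 000 (zero — the frame passes the CRC check).

000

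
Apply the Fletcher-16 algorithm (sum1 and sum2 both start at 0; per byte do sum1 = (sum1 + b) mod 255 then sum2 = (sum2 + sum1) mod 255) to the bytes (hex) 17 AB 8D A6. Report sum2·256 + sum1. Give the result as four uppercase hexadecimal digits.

21F6

Running sums (mod 255):
  after byte 0 (17): sum1=23, sum2=23
  after byte 1 (AB): sum1=194, sum2=217
  after byte 2 (8D): sum1=80, sum2=42
  after byte 3 (A6): sum1=246, sum2=33
Checksum = sum2·256 + sum1 = 33·256 + 246 = 8694 = 0x21F6.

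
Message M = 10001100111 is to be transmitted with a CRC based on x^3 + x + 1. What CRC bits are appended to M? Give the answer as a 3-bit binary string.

Append 3 zeros: 10001100111000. Divide by 1011 (XOR where the leading bit is 1):
  pos 0: 1000 XOR 1011 = 0011
  pos 2: 1111 XOR 1011 = 0100
  pos 3: 1000 XOR 1011 = 0011
  pos 5: 1101 XOR 1011 = 0110
  pos 6: 1101 XOR 1011 = 0110
  pos 7: 1101 XOR 1011 = 0110
  pos 8: 1100 XOR 1011 = 0111
  pos 9: 1110 XOR 1011 = 0101
  pos 10: 1010 XOR 1011 = 0001
Remainder (last 3 bits) = 001. This is the CRC / FCS.

001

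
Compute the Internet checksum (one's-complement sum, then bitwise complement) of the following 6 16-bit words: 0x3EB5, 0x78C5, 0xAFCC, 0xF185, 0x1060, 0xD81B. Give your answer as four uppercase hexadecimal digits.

One's-complement addition (fold any carry out of bit 15 back into bit 0):
  0x3EB5 + 0x78C5 = 0x0B77A
  0xB77A + 0xAFCC = 0x16746 → wrap carry → 0x6747
  0x6747 + 0xF185 = 0x158CC → wrap carry → 0x58CD
  0x58CD + 0x1060 = 0x0692D
  0x692D + 0xD81B = 0x14148 → wrap carry → 0x4149
One's-complement sum = 0x4149.
Checksum = ~0x4149 & 0xFFFF = 0xBEB6.

BEB6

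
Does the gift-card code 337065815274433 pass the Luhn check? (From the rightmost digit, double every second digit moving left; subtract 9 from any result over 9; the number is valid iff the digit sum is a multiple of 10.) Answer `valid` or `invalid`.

From the right, keep odd positions and double even positions (subtract 9 from any doubled value over 9):
  doubled (positions 2,4,...): 6 8 4 2 1 0 6 → sum 27
  kept (positions 1,3,...): 3 4 7 5 8 6 7 3 → sum 43
Total = 70.
70 mod 10 = 0, so the number is valid.

valid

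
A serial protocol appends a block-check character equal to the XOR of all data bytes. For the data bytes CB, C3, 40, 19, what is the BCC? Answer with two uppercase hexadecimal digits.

XOR the bytes together:
  start with 0xCB
  0xCB ⊕ 0xC3 = 0x08
  0x08 ⊕ 0x40 = 0x48
  0x48 ⊕ 0x19 = 0x51

51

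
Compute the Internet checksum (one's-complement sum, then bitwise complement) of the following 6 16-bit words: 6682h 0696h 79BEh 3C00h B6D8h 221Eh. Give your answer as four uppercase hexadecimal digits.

One's-complement addition (fold any carry out of bit 15 back into bit 0):
  0x6682 + 0x0696 = 0x06D18
  0x6D18 + 0x79BE = 0x0E6D6
  0xE6D6 + 0x3C00 = 0x122D6 → wrap carry → 0x22D7
  0x22D7 + 0xB6D8 = 0x0D9AF
  0xD9AF + 0x221E = 0x0FBCD
One's-complement sum = 0xFBCD.
Checksum = ~0xFBCD & 0xFFFF = 0x0432.

0432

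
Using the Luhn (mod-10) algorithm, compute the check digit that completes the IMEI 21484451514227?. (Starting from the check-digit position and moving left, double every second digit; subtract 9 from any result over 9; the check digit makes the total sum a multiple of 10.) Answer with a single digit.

Partial digits right→left: 7 2 2 4 1 5 1 5 4 4 8 4 1 2
Double every second digit counting from the check-digit position (so the 1st, 3rd, 5th, ... of the partial from the right).
  doubled (with −9 where >9): 5 4 2 2 8 7 2 → sum 30
  kept as-is: 2 4 5 5 4 4 2 → sum 26
Total = 30 + 26 = 56.
Check digit = (10 − (56 mod 10)) mod 10 = 4.

4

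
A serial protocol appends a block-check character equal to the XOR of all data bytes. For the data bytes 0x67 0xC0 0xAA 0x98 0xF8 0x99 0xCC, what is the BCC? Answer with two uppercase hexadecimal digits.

38

XOR the bytes together:
  start with 0x67
  0x67 ⊕ 0xC0 = 0xA7
  0xA7 ⊕ 0xAA = 0x0D
  0x0D ⊕ 0x98 = 0x95
  0x95 ⊕ 0xF8 = 0x6D
  0x6D ⊕ 0x99 = 0xF4
  0xF4 ⊕ 0xCC = 0x38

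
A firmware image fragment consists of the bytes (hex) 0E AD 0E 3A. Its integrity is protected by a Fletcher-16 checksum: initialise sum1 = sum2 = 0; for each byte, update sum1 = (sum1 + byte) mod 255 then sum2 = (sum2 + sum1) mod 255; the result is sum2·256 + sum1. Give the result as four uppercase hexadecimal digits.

Running sums (mod 255):
  after byte 0 (0E): sum1=14, sum2=14
  after byte 1 (AD): sum1=187, sum2=201
  after byte 2 (0E): sum1=201, sum2=147
  after byte 3 (3A): sum1=4, sum2=151
Checksum = sum2·256 + sum1 = 151·256 + 4 = 38660 = 0x9704.

9704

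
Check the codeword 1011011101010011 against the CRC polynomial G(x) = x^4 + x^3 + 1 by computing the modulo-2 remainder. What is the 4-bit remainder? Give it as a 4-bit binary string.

0000

Modulo-2 division of 1011011101010011 by 11001:
  pos 0: 10110 XOR 11001 = 01111
  pos 1: 11111 XOR 11001 = 00110
  pos 3: 11011 XOR 11001 = 00010
  pos 6: 10010 XOR 11001 = 01011
  pos 7: 10111 XOR 11001 = 01110
  pos 8: 11100 XOR 11001 = 00101
  pos 10: 10101 XOR 11001 = 01100
  pos 11: 11001 XOR 11001 = 00000
Remainder = 0000 (zero — the frame passes the CRC check).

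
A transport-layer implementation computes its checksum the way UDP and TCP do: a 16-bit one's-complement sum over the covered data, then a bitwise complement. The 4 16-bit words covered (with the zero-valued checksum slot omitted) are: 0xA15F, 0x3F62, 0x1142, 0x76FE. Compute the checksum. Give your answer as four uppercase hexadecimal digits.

One's-complement addition (fold any carry out of bit 15 back into bit 0):
  0xA15F + 0x3F62 = 0x0E0C1
  0xE0C1 + 0x1142 = 0x0F203
  0xF203 + 0x76FE = 0x16901 → wrap carry → 0x6902
One's-complement sum = 0x6902.
Checksum = ~0x6902 & 0xFFFF = 0x96FD.

96FD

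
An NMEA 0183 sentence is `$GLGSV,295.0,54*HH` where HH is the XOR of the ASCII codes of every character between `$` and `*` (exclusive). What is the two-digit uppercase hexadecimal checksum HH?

68

XOR the ASCII codes of the payload characters:
  'G' = 0x47 → acc = 0x47
  'L' = 0x4C → acc = 0x0B
  'G' = 0x47 → acc = 0x4C
  'S' = 0x53 → acc = 0x1F
  'V' = 0x56 → acc = 0x49
  ',' = 0x2C → acc = 0x65
  '2' = 0x32 → acc = 0x57
  '9' = 0x39 → acc = 0x6E
  '5' = 0x35 → acc = 0x5B
  '.' = 0x2E → acc = 0x75
  '0' = 0x30 → acc = 0x45
  ',' = 0x2C → acc = 0x69
  '5' = 0x35 → acc = 0x5C
  '4' = 0x34 → acc = 0x68
Checksum = 0x68.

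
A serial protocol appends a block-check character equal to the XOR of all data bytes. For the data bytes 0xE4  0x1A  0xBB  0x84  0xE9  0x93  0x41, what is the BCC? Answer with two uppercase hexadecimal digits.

XOR the bytes together:
  start with 0xE4
  0xE4 ⊕ 0x1A = 0xFE
  0xFE ⊕ 0xBB = 0x45
  0x45 ⊕ 0x84 = 0xC1
  0xC1 ⊕ 0xE9 = 0x28
  0x28 ⊕ 0x93 = 0xBB
  0xBB ⊕ 0x41 = 0xFA

FA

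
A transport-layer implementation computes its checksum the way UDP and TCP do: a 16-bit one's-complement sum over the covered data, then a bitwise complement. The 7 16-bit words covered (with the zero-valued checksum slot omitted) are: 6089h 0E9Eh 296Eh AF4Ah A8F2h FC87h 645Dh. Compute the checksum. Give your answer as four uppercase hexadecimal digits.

AE47

One's-complement addition (fold any carry out of bit 15 back into bit 0):
  0x6089 + 0x0E9E = 0x06F27
  0x6F27 + 0x296E = 0x09895
  0x9895 + 0xAF4A = 0x147DF → wrap carry → 0x47E0
  0x47E0 + 0xA8F2 = 0x0F0D2
  0xF0D2 + 0xFC87 = 0x1ED59 → wrap carry → 0xED5A
  0xED5A + 0x645D = 0x151B7 → wrap carry → 0x51B8
One's-complement sum = 0x51B8.
Checksum = ~0x51B8 & 0xFFFF = 0xAE47.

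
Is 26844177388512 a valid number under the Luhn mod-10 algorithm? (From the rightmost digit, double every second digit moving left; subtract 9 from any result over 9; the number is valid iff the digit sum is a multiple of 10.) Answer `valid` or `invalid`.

invalid

From the right, keep odd positions and double even positions (subtract 9 from any doubled value over 9):
  doubled (positions 2,4,...): 2 7 6 5 8 7 4 → sum 39
  kept (positions 1,3,...): 2 5 8 7 1 4 6 → sum 33
Total = 72.
72 mod 10 = 2, so the number is invalid.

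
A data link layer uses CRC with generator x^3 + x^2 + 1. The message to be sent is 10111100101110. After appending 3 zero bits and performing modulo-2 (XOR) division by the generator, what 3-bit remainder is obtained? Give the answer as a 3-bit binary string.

111

Append 3 zeros: 10111100101110000. Divide by 1101 (XOR where the leading bit is 1):
  pos 0: 1011 XOR 1101 = 0110
  pos 1: 1101 XOR 1101 = 0000
  pos 5: 1001 XOR 1101 = 0100
  pos 6: 1000 XOR 1101 = 0101
  pos 7: 1011 XOR 1101 = 0110
  pos 8: 1101 XOR 1101 = 0000
  pos 12: 1000 XOR 1101 = 0101
  pos 13: 1010 XOR 1101 = 0111
Remainder (last 3 bits) = 111. This is the CRC / FCS.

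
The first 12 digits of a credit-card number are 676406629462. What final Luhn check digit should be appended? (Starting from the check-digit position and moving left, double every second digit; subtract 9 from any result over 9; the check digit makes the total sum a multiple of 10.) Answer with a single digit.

Partial digits right→left: 2 6 4 9 2 6 6 0 4 6 7 6
Double every second digit counting from the check-digit position (so the 1st, 3rd, 5th, ... of the partial from the right).
  doubled (with −9 where >9): 4 8 4 3 8 5 → sum 32
  kept as-is: 6 9 6 0 6 6 → sum 33
Total = 32 + 33 = 65.
Check digit = (10 − (65 mod 10)) mod 10 = 5.

5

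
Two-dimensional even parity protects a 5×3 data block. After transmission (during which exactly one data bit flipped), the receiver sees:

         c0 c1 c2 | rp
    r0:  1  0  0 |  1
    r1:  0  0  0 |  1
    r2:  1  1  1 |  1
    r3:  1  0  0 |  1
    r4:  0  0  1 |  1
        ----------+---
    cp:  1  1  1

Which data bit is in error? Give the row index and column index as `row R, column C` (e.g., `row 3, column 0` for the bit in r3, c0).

row 1, column 2

Recompute each row's even parity and compare to rp:
  r0: data parity 1, sent rp 1 → ok
  r1: data parity 0, sent rp 1 → mismatch
  r2: data parity 1, sent rp 1 → ok
  r3: data parity 1, sent rp 1 → ok
  r4: data parity 1, sent rp 1 → ok
Recompute each column's even parity and compare to cp:
  c0: data parity 1, sent cp 1 → ok
  c1: data parity 1, sent cp 1 → ok
  c2: data parity 0, sent cp 1 → mismatch
Exactly one row (r1) and one column (c2) fail → the flipped bit is at their intersection.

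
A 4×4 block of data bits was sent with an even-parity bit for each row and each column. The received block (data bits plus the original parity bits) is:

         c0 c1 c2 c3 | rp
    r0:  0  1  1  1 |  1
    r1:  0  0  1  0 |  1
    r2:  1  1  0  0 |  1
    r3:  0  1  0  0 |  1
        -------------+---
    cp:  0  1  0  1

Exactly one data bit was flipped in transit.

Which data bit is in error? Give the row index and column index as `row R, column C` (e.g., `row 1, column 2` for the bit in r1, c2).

row 2, column 0

Recompute each row's even parity and compare to rp:
  r0: data parity 1, sent rp 1 → ok
  r1: data parity 1, sent rp 1 → ok
  r2: data parity 0, sent rp 1 → mismatch
  r3: data parity 1, sent rp 1 → ok
Recompute each column's even parity and compare to cp:
  c0: data parity 1, sent cp 0 → mismatch
  c1: data parity 1, sent cp 1 → ok
  c2: data parity 0, sent cp 0 → ok
  c3: data parity 1, sent cp 1 → ok
Exactly one row (r2) and one column (c0) fail → the flipped bit is at their intersection.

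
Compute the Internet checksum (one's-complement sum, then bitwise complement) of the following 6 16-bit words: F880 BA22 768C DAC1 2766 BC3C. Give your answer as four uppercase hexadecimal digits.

186B

One's-complement addition (fold any carry out of bit 15 back into bit 0):
  0xF880 + 0xBA22 = 0x1B2A2 → wrap carry → 0xB2A3
  0xB2A3 + 0x768C = 0x1292F → wrap carry → 0x2930
  0x2930 + 0xDAC1 = 0x103F1 → wrap carry → 0x03F2
  0x03F2 + 0x2766 = 0x02B58
  0x2B58 + 0xBC3C = 0x0E794
One's-complement sum = 0xE794.
Checksum = ~0xE794 & 0xFFFF = 0x186B.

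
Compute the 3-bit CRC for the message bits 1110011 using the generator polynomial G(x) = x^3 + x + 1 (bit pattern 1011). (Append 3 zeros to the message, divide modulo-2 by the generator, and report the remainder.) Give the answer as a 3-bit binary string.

010

Append 3 zeros: 1110011000. Divide by 1011 (XOR where the leading bit is 1):
  pos 0: 1110 XOR 1011 = 0101
  pos 1: 1010 XOR 1011 = 0001
  pos 4: 1110 XOR 1011 = 0101
  pos 5: 1010 XOR 1011 = 0001
Remainder (last 3 bits) = 010. This is the CRC / FCS.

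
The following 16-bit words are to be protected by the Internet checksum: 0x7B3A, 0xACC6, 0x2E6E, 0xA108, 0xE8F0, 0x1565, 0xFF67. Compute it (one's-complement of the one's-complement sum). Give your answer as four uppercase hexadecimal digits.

0ACA

One's-complement addition (fold any carry out of bit 15 back into bit 0):
  0x7B3A + 0xACC6 = 0x12800 → wrap carry → 0x2801
  0x2801 + 0x2E6E = 0x0566F
  0x566F + 0xA108 = 0x0F777
  0xF777 + 0xE8F0 = 0x1E067 → wrap carry → 0xE068
  0xE068 + 0x1565 = 0x0F5CD
  0xF5CD + 0xFF67 = 0x1F534 → wrap carry → 0xF535
One's-complement sum = 0xF535.
Checksum = ~0xF535 & 0xFFFF = 0x0ACA.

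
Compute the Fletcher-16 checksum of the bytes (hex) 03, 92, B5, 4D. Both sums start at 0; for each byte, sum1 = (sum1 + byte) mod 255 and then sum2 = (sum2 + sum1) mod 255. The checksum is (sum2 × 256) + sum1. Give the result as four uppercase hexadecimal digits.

Running sums (mod 255):
  after byte 0 (03): sum1=3, sum2=3
  after byte 1 (92): sum1=149, sum2=152
  after byte 2 (B5): sum1=75, sum2=227
  after byte 3 (4D): sum1=152, sum2=124
Checksum = sum2·256 + sum1 = 124·256 + 152 = 31896 = 0x7C98.

7C98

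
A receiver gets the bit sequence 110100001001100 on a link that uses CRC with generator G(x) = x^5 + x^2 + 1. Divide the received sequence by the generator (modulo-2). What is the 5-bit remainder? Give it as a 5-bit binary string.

Modulo-2 division of 110100001001100 by 100101:
  pos 0: 110100 XOR 100101 = 010001
  pos 1: 100010 XOR 100101 = 000111
  pos 4: 111010 XOR 100101 = 011111
  pos 5: 111110 XOR 100101 = 011011
  pos 6: 110111 XOR 100101 = 010010
  pos 7: 100101 XOR 100101 = 000000
Remainder = 00000 (zero — the frame passes the CRC check).

00000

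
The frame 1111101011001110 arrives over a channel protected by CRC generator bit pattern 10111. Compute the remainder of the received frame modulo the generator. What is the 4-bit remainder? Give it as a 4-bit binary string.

0001

Modulo-2 division of 1111101011001110 by 10111:
  pos 0: 11111 XOR 10111 = 01000
  pos 1: 10000 XOR 10111 = 00111
  pos 3: 11110 XOR 10111 = 01001
  pos 4: 10011 XOR 10111 = 00100
  pos 6: 10010 XOR 10111 = 00101
  pos 8: 10101 XOR 10111 = 00010
  pos 11: 10110 XOR 10111 = 00001
Remainder = 0001 (nonzero — an error is detected).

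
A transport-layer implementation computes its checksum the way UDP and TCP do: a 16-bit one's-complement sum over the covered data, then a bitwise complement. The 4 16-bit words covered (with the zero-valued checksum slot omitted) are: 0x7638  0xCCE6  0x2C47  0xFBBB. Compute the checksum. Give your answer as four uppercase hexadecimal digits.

One's-complement addition (fold any carry out of bit 15 back into bit 0):
  0x7638 + 0xCCE6 = 0x1431E → wrap carry → 0x431F
  0x431F + 0x2C47 = 0x06F66
  0x6F66 + 0xFBBB = 0x16B21 → wrap carry → 0x6B22
One's-complement sum = 0x6B22.
Checksum = ~0x6B22 & 0xFFFF = 0x94DD.

94DD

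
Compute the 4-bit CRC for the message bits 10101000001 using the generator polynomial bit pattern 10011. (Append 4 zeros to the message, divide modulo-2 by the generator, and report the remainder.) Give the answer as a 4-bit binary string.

0010

Append 4 zeros: 101010000010000. Divide by 10011 (XOR where the leading bit is 1):
  pos 0: 10101 XOR 10011 = 00110
  pos 2: 11000 XOR 10011 = 01011
  pos 3: 10110 XOR 10011 = 00101
  pos 5: 10100 XOR 10011 = 00111
  pos 7: 11110 XOR 10011 = 01101
  pos 8: 11010 XOR 10011 = 01001
  pos 9: 10010 XOR 10011 = 00001
Remainder (last 4 bits) = 0010. This is the CRC / FCS.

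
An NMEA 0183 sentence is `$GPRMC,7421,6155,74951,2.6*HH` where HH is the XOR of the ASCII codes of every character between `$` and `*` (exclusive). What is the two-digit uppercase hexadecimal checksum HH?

58

XOR the ASCII codes of the payload characters:
  'G' = 0x47 → acc = 0x47
  'P' = 0x50 → acc = 0x17
  'R' = 0x52 → acc = 0x45
  'M' = 0x4D → acc = 0x08
  'C' = 0x43 → acc = 0x4B
  ',' = 0x2C → acc = 0x67
  '7' = 0x37 → acc = 0x50
  '4' = 0x34 → acc = 0x64
  '2' = 0x32 → acc = 0x56
  '1' = 0x31 → acc = 0x67
  ',' = 0x2C → acc = 0x4B
  '6' = 0x36 → acc = 0x7D
  '1' = 0x31 → acc = 0x4C
  '5' = 0x35 → acc = 0x79
  '5' = 0x35 → acc = 0x4C
  ',' = 0x2C → acc = 0x60
  '7' = 0x37 → acc = 0x57
  '4' = 0x34 → acc = 0x63
  '9' = 0x39 → acc = 0x5A
  '5' = 0x35 → acc = 0x6F
  '1' = 0x31 → acc = 0x5E
  ',' = 0x2C → acc = 0x72
  '2' = 0x32 → acc = 0x40
  '.' = 0x2E → acc = 0x6E
  '6' = 0x36 → acc = 0x58
Checksum = 0x58.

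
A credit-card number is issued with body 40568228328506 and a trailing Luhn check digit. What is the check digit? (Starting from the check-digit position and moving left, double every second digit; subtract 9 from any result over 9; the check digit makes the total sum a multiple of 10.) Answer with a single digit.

Partial digits right→left: 6 0 5 8 2 3 8 2 2 8 6 5 0 4
Double every second digit counting from the check-digit position (so the 1st, 3rd, 5th, ... of the partial from the right).
  doubled (with −9 where >9): 3 1 4 7 4 3 0 → sum 22
  kept as-is: 0 8 3 2 8 5 4 → sum 30
Total = 22 + 30 = 52.
Check digit = (10 − (52 mod 10)) mod 10 = 8.

8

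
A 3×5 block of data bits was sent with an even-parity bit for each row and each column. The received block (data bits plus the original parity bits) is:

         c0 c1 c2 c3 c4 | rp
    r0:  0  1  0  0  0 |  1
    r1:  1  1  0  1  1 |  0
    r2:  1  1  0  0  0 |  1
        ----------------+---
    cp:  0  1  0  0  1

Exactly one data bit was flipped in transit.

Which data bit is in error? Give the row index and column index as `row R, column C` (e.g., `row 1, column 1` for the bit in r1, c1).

row 2, column 3

Recompute each row's even parity and compare to rp:
  r0: data parity 1, sent rp 1 → ok
  r1: data parity 0, sent rp 0 → ok
  r2: data parity 0, sent rp 1 → mismatch
Recompute each column's even parity and compare to cp:
  c0: data parity 0, sent cp 0 → ok
  c1: data parity 1, sent cp 1 → ok
  c2: data parity 0, sent cp 0 → ok
  c3: data parity 1, sent cp 0 → mismatch
  c4: data parity 1, sent cp 1 → ok
Exactly one row (r2) and one column (c3) fail → the flipped bit is at their intersection.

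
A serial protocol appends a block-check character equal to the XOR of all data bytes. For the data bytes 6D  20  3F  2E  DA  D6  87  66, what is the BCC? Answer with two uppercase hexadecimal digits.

B1

XOR the bytes together:
  start with 0x6D
  0x6D ⊕ 0x20 = 0x4D
  0x4D ⊕ 0x3F = 0x72
  0x72 ⊕ 0x2E = 0x5C
  0x5C ⊕ 0xDA = 0x86
  0x86 ⊕ 0xD6 = 0x50
  0x50 ⊕ 0x87 = 0xD7
  0xD7 ⊕ 0x66 = 0xB1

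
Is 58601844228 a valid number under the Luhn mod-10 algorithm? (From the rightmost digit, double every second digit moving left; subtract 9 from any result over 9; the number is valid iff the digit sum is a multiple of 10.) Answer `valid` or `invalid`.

invalid

From the right, keep odd positions and double even positions (subtract 9 from any doubled value over 9):
  doubled (positions 2,4,...): 4 8 7 0 7 → sum 26
  kept (positions 1,3,...): 8 2 4 1 6 5 → sum 26
Total = 52.
52 mod 10 = 2, so the number is invalid.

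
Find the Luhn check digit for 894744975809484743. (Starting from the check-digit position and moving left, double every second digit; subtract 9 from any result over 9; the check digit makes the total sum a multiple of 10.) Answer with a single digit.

7

Partial digits right→left: 3 4 7 4 8 4 9 0 8 5 7 9 4 4 7 4 9 8
Double every second digit counting from the check-digit position (so the 1st, 3rd, 5th, ... of the partial from the right).
  doubled (with −9 where >9): 6 5 7 9 7 5 8 5 9 → sum 61
  kept as-is: 4 4 4 0 5 9 4 4 8 → sum 42
Total = 61 + 42 = 103.
Check digit = (10 − (103 mod 10)) mod 10 = 7.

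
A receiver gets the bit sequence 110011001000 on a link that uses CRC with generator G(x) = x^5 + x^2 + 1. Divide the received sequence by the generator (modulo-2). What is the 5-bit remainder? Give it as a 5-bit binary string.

00000

Modulo-2 division of 110011001000 by 100101:
  pos 0: 110011 XOR 100101 = 010110
  pos 1: 101100 XOR 100101 = 001001
  pos 3: 100101 XOR 100101 = 000000
Remainder = 00000 (zero — the frame passes the CRC check).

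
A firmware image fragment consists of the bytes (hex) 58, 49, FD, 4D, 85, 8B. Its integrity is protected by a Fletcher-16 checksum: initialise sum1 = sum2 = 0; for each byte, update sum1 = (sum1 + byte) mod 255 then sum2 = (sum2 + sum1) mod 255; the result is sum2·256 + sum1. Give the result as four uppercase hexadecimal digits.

F6FD

Running sums (mod 255):
  after byte 0 (58): sum1=88, sum2=88
  after byte 1 (49): sum1=161, sum2=249
  after byte 2 (FD): sum1=159, sum2=153
  after byte 3 (4D): sum1=236, sum2=134
  after byte 4 (85): sum1=114, sum2=248
  after byte 5 (8B): sum1=253, sum2=246
Checksum = sum2·256 + sum1 = 246·256 + 253 = 63229 = 0xF6FD.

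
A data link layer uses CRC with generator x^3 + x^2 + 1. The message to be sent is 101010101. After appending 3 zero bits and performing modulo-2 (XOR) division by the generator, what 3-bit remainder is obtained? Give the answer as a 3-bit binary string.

Append 3 zeros: 101010101000. Divide by 1101 (XOR where the leading bit is 1):
  pos 0: 1010 XOR 1101 = 0111
  pos 1: 1111 XOR 1101 = 0010
  pos 3: 1001 XOR 1101 = 0100
  pos 4: 1000 XOR 1101 = 0101
  pos 5: 1011 XOR 1101 = 0110
  pos 6: 1100 XOR 1101 = 0001
Remainder (last 3 bits) = 100. This is the CRC / FCS.

100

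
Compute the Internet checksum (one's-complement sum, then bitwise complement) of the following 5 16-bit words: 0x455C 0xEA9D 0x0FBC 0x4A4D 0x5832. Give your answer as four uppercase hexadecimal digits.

1DCA

One's-complement addition (fold any carry out of bit 15 back into bit 0):
  0x455C + 0xEA9D = 0x12FF9 → wrap carry → 0x2FFA
  0x2FFA + 0x0FBC = 0x03FB6
  0x3FB6 + 0x4A4D = 0x08A03
  0x8A03 + 0x5832 = 0x0E235
One's-complement sum = 0xE235.
Checksum = ~0xE235 & 0xFFFF = 0x1DCA.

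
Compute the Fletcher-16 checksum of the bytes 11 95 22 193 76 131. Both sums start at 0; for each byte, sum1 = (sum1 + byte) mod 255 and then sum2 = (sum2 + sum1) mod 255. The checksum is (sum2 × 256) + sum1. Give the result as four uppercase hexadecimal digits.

D812

Running sums (mod 255):
  after byte 0 (11): sum1=11, sum2=11
  after byte 1 (95): sum1=106, sum2=117
  after byte 2 (22): sum1=128, sum2=245
  after byte 3 (193): sum1=66, sum2=56
  after byte 4 (76): sum1=142, sum2=198
  after byte 5 (131): sum1=18, sum2=216
Checksum = sum2·256 + sum1 = 216·256 + 18 = 55314 = 0xD812.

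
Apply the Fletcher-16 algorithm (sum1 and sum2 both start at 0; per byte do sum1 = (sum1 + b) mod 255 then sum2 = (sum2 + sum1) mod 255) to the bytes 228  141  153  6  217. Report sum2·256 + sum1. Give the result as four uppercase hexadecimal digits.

Running sums (mod 255):
  after byte 0 (228): sum1=228, sum2=228
  after byte 1 (141): sum1=114, sum2=87
  after byte 2 (153): sum1=12, sum2=99
  after byte 3 (6): sum1=18, sum2=117
  after byte 4 (217): sum1=235, sum2=97
Checksum = sum2·256 + sum1 = 97·256 + 235 = 25067 = 0x61EB.

61EB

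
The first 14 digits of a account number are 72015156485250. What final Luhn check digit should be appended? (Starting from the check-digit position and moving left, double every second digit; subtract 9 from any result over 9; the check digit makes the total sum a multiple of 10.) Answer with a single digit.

Partial digits right→left: 0 5 2 5 8 4 6 5 1 5 1 0 2 7
Double every second digit counting from the check-digit position (so the 1st, 3rd, 5th, ... of the partial from the right).
  doubled (with −9 where >9): 0 4 7 3 2 2 4 → sum 22
  kept as-is: 5 5 4 5 5 0 7 → sum 31
Total = 22 + 31 = 53.
Check digit = (10 − (53 mod 10)) mod 10 = 7.

7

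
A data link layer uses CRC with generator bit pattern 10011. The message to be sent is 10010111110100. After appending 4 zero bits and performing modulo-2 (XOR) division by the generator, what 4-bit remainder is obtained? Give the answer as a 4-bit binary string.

1000

Append 4 zeros: 100101111101000000. Divide by 10011 (XOR where the leading bit is 1):
  pos 0: 10010 XOR 10011 = 00001
  pos 4: 11111 XOR 10011 = 01100
  pos 5: 11001 XOR 10011 = 01010
  pos 6: 10100 XOR 10011 = 00111
  pos 8: 11110 XOR 10011 = 01101
  pos 9: 11010 XOR 10011 = 01001
  pos 10: 10010 XOR 10011 = 00001
Remainder (last 4 bits) = 1000. This is the CRC / FCS.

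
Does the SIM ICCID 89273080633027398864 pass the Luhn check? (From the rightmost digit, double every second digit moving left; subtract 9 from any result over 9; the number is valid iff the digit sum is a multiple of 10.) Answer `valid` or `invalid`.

From the right, keep odd positions and double even positions (subtract 9 from any doubled value over 9):
  doubled (positions 2,4,...): 3 7 6 4 6 3 7 6 4 7 → sum 53
  kept (positions 1,3,...): 4 8 9 7 0 3 0 0 7 9 → sum 47
Total = 100.
100 mod 10 = 0, so the number is valid.

valid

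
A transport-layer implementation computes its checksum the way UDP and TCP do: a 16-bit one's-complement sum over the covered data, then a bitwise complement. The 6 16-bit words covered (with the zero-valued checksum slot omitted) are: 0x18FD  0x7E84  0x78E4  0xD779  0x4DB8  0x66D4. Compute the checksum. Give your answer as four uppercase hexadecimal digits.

6393

One's-complement addition (fold any carry out of bit 15 back into bit 0):
  0x18FD + 0x7E84 = 0x09781
  0x9781 + 0x78E4 = 0x11065 → wrap carry → 0x1066
  0x1066 + 0xD779 = 0x0E7DF
  0xE7DF + 0x4DB8 = 0x13597 → wrap carry → 0x3598
  0x3598 + 0x66D4 = 0x09C6C
One's-complement sum = 0x9C6C.
Checksum = ~0x9C6C & 0xFFFF = 0x6393.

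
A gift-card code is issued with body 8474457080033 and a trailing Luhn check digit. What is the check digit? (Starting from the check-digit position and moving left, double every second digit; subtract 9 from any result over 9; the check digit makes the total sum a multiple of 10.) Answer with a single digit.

Partial digits right→left: 3 3 0 0 8 0 7 5 4 4 7 4 8
Double every second digit counting from the check-digit position (so the 1st, 3rd, 5th, ... of the partial from the right).
  doubled (with −9 where >9): 6 0 7 5 8 5 7 → sum 38
  kept as-is: 3 0 0 5 4 4 → sum 16
Total = 38 + 16 = 54.
Check digit = (10 − (54 mod 10)) mod 10 = 6.

6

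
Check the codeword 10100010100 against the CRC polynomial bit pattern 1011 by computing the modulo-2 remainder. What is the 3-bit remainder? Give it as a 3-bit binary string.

011

Modulo-2 division of 10100010100 by 1011:
  pos 0: 1010 XOR 1011 = 0001
  pos 3: 1001 XOR 1011 = 0010
  pos 5: 1001 XOR 1011 = 0010
  pos 7: 1000 XOR 1011 = 0011
Remainder = 011 (nonzero — an error is detected).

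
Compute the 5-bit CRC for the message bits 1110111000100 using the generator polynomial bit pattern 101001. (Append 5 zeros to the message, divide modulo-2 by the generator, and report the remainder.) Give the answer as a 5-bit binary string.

Append 5 zeros: 111011100010000000. Divide by 101001 (XOR where the leading bit is 1):
  pos 0: 111011 XOR 101001 = 010010
  pos 1: 100101 XOR 101001 = 001100
  pos 3: 110000 XOR 101001 = 011001
  pos 4: 110010 XOR 101001 = 011011
  pos 5: 110111 XOR 101001 = 011110
  pos 6: 111100 XOR 101001 = 010101
  pos 7: 101010 XOR 101001 = 000011
  pos 11: 110000 XOR 101001 = 011001
  pos 12: 110010 XOR 101001 = 011011
Remainder (last 5 bits) = 11011. This is the CRC / FCS.

11011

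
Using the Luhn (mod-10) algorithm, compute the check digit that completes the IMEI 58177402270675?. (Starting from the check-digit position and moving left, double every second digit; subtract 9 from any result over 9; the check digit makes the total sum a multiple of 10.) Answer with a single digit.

Partial digits right→left: 5 7 6 0 7 2 2 0 4 7 7 1 8 5
Double every second digit counting from the check-digit position (so the 1st, 3rd, 5th, ... of the partial from the right).
  doubled (with −9 where >9): 1 3 5 4 8 5 7 → sum 33
  kept as-is: 7 0 2 0 7 1 5 → sum 22
Total = 33 + 22 = 55.
Check digit = (10 − (55 mod 10)) mod 10 = 5.

5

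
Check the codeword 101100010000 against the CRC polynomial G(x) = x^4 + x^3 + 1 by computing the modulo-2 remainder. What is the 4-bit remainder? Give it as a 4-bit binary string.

Modulo-2 division of 101100010000 by 11001:
  pos 0: 10110 XOR 11001 = 01111
  pos 1: 11110 XOR 11001 = 00111
  pos 3: 11101 XOR 11001 = 00100
  pos 5: 10000 XOR 11001 = 01001
  pos 6: 10010 XOR 11001 = 01011
  pos 7: 10110 XOR 11001 = 01111
Remainder = 1111 (nonzero — an error is detected).

1111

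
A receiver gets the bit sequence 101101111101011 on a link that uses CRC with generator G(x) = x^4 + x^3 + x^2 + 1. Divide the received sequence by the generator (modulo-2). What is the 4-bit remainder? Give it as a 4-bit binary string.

1110

Modulo-2 division of 101101111101011 by 11101:
  pos 0: 10110 XOR 11101 = 01011
  pos 1: 10111 XOR 11101 = 01010
  pos 2: 10101 XOR 11101 = 01000
  pos 3: 10001 XOR 11101 = 01100
  pos 4: 11001 XOR 11101 = 00100
  pos 6: 10010 XOR 11101 = 01111
  pos 7: 11111 XOR 11101 = 00010
  pos 10: 10011 XOR 11101 = 01110
Remainder = 1110 (nonzero — an error is detected).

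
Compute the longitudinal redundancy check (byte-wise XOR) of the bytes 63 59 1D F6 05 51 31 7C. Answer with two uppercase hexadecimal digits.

XOR the bytes together:
  start with 0x63
  0x63 ⊕ 0x59 = 0x3A
  0x3A ⊕ 0x1D = 0x27
  0x27 ⊕ 0xF6 = 0xD1
  0xD1 ⊕ 0x05 = 0xD4
  0xD4 ⊕ 0x51 = 0x85
  0x85 ⊕ 0x31 = 0xB4
  0xB4 ⊕ 0x7C = 0xC8

C8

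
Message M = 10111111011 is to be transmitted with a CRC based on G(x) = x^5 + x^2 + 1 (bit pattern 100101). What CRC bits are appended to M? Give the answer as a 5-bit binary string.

Append 5 zeros: 1011111101100000. Divide by 100101 (XOR where the leading bit is 1):
  pos 0: 101111 XOR 100101 = 001010
  pos 2: 101011 XOR 100101 = 001110
  pos 4: 111001 XOR 100101 = 011100
  pos 5: 111001 XOR 100101 = 011100
  pos 6: 111000 XOR 100101 = 011101
  pos 7: 111010 XOR 100101 = 011111
  pos 8: 111110 XOR 100101 = 011011
  pos 9: 110110 XOR 100101 = 010011
  pos 10: 100110 XOR 100101 = 000011
Remainder (last 5 bits) = 00011. This is the CRC / FCS.

00011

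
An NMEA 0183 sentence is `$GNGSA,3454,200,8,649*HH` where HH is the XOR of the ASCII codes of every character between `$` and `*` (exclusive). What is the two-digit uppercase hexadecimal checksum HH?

XOR the ASCII codes of the payload characters:
  'G' = 0x47 → acc = 0x47
  'N' = 0x4E → acc = 0x09
  'G' = 0x47 → acc = 0x4E
  'S' = 0x53 → acc = 0x1D
  'A' = 0x41 → acc = 0x5C
  ',' = 0x2C → acc = 0x70
  '3' = 0x33 → acc = 0x43
  '4' = 0x34 → acc = 0x77
  '5' = 0x35 → acc = 0x42
  '4' = 0x34 → acc = 0x76
  ',' = 0x2C → acc = 0x5A
  '2' = 0x32 → acc = 0x68
  '0' = 0x30 → acc = 0x58
  '0' = 0x30 → acc = 0x68
  ',' = 0x2C → acc = 0x44
  '8' = 0x38 → acc = 0x7C
  ',' = 0x2C → acc = 0x50
  '6' = 0x36 → acc = 0x66
  '4' = 0x34 → acc = 0x52
  '9' = 0x39 → acc = 0x6B
Checksum = 0x6B.

6B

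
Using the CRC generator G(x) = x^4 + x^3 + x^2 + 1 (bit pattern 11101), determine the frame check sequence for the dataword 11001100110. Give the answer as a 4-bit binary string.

Append 4 zeros: 110011001100000. Divide by 11101 (XOR where the leading bit is 1):
  pos 0: 11001 XOR 11101 = 00100
  pos 2: 10010 XOR 11101 = 01111
  pos 3: 11110 XOR 11101 = 00011
  pos 6: 11110 XOR 11101 = 00011
  pos 9: 11000 XOR 11101 = 00101
Remainder (last 4 bits) = 1010. This is the CRC / FCS.

1010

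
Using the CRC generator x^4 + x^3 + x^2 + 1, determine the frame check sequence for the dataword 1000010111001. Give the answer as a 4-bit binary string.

Append 4 zeros: 10000101110010000. Divide by 11101 (XOR where the leading bit is 1):
  pos 0: 10000 XOR 11101 = 01101
  pos 1: 11011 XOR 11101 = 00110
  pos 3: 11001 XOR 11101 = 00100
  pos 5: 10011 XOR 11101 = 01110
  pos 6: 11100 XOR 11101 = 00001
  pos 10: 10100 XOR 11101 = 01001
  pos 11: 10010 XOR 11101 = 01111
  pos 12: 11110 XOR 11101 = 00011
Remainder (last 4 bits) = 0011. This is the CRC / FCS.

0011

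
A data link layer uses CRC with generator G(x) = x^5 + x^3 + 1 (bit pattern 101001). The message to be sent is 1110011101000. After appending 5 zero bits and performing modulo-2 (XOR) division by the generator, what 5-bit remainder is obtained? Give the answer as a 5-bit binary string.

01010

Append 5 zeros: 111001110100000000. Divide by 101001 (XOR where the leading bit is 1):
  pos 0: 111001 XOR 101001 = 010000
  pos 1: 100001 XOR 101001 = 001000
  pos 3: 100010 XOR 101001 = 001011
  pos 5: 101110 XOR 101001 = 000111
  pos 8: 111000 XOR 101001 = 010001
  pos 9: 100010 XOR 101001 = 001011
  pos 11: 101100 XOR 101001 = 000101
Remainder (last 5 bits) = 01010. This is the CRC / FCS.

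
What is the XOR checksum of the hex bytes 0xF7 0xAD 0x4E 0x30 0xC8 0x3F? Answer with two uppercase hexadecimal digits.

XOR the bytes together:
  start with 0xF7
  0xF7 ⊕ 0xAD = 0x5A
  0x5A ⊕ 0x4E = 0x14
  0x14 ⊕ 0x30 = 0x24
  0x24 ⊕ 0xC8 = 0xEC
  0xEC ⊕ 0x3F = 0xD3

D3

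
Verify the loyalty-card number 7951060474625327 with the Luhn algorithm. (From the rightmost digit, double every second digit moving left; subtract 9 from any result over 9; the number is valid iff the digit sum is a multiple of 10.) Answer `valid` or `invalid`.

invalid

From the right, keep odd positions and double even positions (subtract 9 from any doubled value over 9):
  doubled (positions 2,4,...): 4 1 3 5 0 0 1 5 → sum 19
  kept (positions 1,3,...): 7 3 2 4 4 6 1 9 → sum 36
Total = 55.
55 mod 10 = 5, so the number is invalid.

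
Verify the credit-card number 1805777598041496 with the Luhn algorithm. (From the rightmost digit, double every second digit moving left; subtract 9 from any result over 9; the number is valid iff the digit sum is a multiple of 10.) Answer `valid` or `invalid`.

invalid

From the right, keep odd positions and double even positions (subtract 9 from any doubled value over 9):
  doubled (positions 2,4,...): 9 2 0 9 5 5 0 2 → sum 32
  kept (positions 1,3,...): 6 4 4 8 5 7 5 8 → sum 47
Total = 79.
79 mod 10 = 9, so the number is invalid.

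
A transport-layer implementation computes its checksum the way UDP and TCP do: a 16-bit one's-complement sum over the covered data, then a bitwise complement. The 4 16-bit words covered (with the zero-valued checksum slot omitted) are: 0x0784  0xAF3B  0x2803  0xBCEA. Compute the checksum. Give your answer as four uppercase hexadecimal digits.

One's-complement addition (fold any carry out of bit 15 back into bit 0):
  0x0784 + 0xAF3B = 0x0B6BF
  0xB6BF + 0x2803 = 0x0DEC2
  0xDEC2 + 0xBCEA = 0x19BAC → wrap carry → 0x9BAD
One's-complement sum = 0x9BAD.
Checksum = ~0x9BAD & 0xFFFF = 0x6452.

6452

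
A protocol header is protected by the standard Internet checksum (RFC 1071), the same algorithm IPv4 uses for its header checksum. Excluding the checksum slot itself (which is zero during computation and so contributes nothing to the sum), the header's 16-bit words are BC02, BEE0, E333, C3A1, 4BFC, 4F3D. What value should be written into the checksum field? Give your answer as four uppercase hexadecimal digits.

430D

One's-complement addition (fold any carry out of bit 15 back into bit 0):
  0xBC02 + 0xBEE0 = 0x17AE2 → wrap carry → 0x7AE3
  0x7AE3 + 0xE333 = 0x15E16 → wrap carry → 0x5E17
  0x5E17 + 0xC3A1 = 0x121B8 → wrap carry → 0x21B9
  0x21B9 + 0x4BFC = 0x06DB5
  0x6DB5 + 0x4F3D = 0x0BCF2
One's-complement sum = 0xBCF2.
Checksum = ~0xBCF2 & 0xFFFF = 0x430D.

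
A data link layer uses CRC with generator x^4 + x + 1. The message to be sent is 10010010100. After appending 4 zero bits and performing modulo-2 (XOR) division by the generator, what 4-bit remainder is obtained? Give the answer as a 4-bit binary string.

Append 4 zeros: 100100101000000. Divide by 10011 (XOR where the leading bit is 1):
  pos 0: 10010 XOR 10011 = 00001
  pos 4: 10101 XOR 10011 = 00110
  pos 6: 11000 XOR 10011 = 01011
  pos 7: 10110 XOR 10011 = 00101
  pos 9: 10100 XOR 10011 = 00111
Remainder (last 4 bits) = 1110. This is the CRC / FCS.

1110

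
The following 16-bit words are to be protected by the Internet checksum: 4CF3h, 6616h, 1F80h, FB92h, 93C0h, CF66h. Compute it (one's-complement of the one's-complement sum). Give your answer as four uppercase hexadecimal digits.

One's-complement addition (fold any carry out of bit 15 back into bit 0):
  0x4CF3 + 0x6616 = 0x0B309
  0xB309 + 0x1F80 = 0x0D289
  0xD289 + 0xFB92 = 0x1CE1B → wrap carry → 0xCE1C
  0xCE1C + 0x93C0 = 0x161DC → wrap carry → 0x61DD
  0x61DD + 0xCF66 = 0x13143 → wrap carry → 0x3144
One's-complement sum = 0x3144.
Checksum = ~0x3144 & 0xFFFF = 0xCEBB.

CEBB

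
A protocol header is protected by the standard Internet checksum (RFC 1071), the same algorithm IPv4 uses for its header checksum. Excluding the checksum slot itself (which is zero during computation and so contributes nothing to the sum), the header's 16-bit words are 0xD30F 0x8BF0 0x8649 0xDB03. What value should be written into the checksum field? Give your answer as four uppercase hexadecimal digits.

3FB2

One's-complement addition (fold any carry out of bit 15 back into bit 0):
  0xD30F + 0x8BF0 = 0x15EFF → wrap carry → 0x5F00
  0x5F00 + 0x8649 = 0x0E549
  0xE549 + 0xDB03 = 0x1C04C → wrap carry → 0xC04D
One's-complement sum = 0xC04D.
Checksum = ~0xC04D & 0xFFFF = 0x3FB2.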